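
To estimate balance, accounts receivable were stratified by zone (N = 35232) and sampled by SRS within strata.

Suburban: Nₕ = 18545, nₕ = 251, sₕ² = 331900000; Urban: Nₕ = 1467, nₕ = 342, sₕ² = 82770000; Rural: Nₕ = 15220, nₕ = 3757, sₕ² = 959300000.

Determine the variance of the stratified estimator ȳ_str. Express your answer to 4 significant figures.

Var(ȳ_str) = Σₕ Wₕ²(1 − fₕ)sₕ²/nₕ with Wₕ = Nₕ/N, N = 35232.
Suburban: Wₕ = 0.52636807; term = 0.52636807²·(1 − 0.01353465)·331900000/251 = 361405.24.
Urban: Wₕ = 0.04163828; term = 0.04163828²·(1 − 0.23312883)·82770000/342 = 321.77692.
Rural: Wₕ = 0.43199364; term = 0.43199364²·(1 − 0.24684625)·959300000/3757 = 35888.194.
Sum = 397615.21.

397600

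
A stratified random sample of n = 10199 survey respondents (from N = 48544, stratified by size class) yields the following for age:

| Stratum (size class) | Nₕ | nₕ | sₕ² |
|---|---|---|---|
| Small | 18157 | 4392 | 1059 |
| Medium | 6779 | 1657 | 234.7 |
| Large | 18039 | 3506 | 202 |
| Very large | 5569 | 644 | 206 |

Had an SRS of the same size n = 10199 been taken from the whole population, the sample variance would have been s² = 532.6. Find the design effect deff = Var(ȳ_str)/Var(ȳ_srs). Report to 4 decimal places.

Var(ȳ_str) = Σ Wₕ²(1−fₕ)sₕ²/nₕ with Wₕ = Nₕ/48544:
  Small: (18157/48544)²·(1−4392/18157)·1059/4392 = 0.025573067
  Medium: (6779/48544)²·(1−1657/6779)·234.7/1657 = 0.0020870107
  Large: (18039/48544)²·(1−3506/18039)·202/3506 = 0.0064096759
  Very large: (5569/48544)²·(1−644/5569)·206/644 = 0.0037230056
  → Var(ȳ_str) = 0.037792759.
Var(ȳ_srs) = (1 − 10199/48544)·532.6/10199 = 0.041249316.
deff = 0.037792759 / 0.041249316 = 0.9162.

0.9162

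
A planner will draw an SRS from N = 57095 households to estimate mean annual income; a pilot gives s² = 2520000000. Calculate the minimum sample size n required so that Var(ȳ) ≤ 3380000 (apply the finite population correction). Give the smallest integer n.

736

Without fpc, n₀ = s²/D = 2520000000/3380000 = 745.5621.
With fpc, (1 − n/N)·s²/n ≤ D requires n ≥ n₀/(1 + n₀/N) = 745.5621/(1 + 745.5621/57095) = 735.9518.
Rounding up, n = 736.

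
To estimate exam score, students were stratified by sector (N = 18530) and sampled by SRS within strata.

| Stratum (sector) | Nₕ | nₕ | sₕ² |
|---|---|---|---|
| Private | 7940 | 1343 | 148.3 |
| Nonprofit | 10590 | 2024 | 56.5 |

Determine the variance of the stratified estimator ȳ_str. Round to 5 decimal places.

0.02422

Var(ȳ_str) = Σₕ Wₕ²(1 − fₕ)sₕ²/nₕ with Wₕ = Nₕ/N, N = 18530.
Private: Wₕ = 0.42849433; term = 0.42849433²·(1 − 0.16914358)·148.3/1343 = 0.016845398.
Nonprofit: Wₕ = 0.57150567; term = 0.57150567²·(1 − 0.19112370)·56.5/2024 = 0.0073749848.
Sum = 0.024220383.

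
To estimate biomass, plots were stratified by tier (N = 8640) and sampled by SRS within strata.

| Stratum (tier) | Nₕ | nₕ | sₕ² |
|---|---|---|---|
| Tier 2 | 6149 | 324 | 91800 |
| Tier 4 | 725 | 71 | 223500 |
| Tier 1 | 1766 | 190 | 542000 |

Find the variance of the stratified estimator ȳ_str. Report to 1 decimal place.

262.3

Var(ȳ_str) = Σₕ Wₕ²(1 − fₕ)sₕ²/nₕ with Wₕ = Nₕ/N, N = 8640.
Tier 2: Wₕ = 0.71168981; term = 0.71168981²·(1 − 0.05269149)·91800/324 = 135.94731.
Tier 4: Wₕ = 0.08391204; term = 0.08391204²·(1 − 0.09793103)·223500/71 = 19.994357.
Tier 1: Wₕ = 0.20439815; term = 0.20439815²·(1 − 0.10758777)·542000/190 = 106.35676.
Sum = 262.29843.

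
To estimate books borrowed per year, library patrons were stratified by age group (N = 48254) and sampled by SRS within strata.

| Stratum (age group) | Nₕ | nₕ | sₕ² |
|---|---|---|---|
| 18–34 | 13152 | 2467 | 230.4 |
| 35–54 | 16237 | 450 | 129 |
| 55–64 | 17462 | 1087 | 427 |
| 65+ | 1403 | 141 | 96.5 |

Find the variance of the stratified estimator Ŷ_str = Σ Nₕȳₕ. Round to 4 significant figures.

2.001 × 10^8

Var(Ŷ_str) = Σₕ Nₕ²(1 − fₕ)sₕ²/nₕ.
18–34: 13152²·(1 − 2467/13152)·230.4/2467 = 1.3124406 × 10^7.
35–54: 16237²·(1 − 450/16237)·129/450 = 7.3482275 × 10^7.
55–64: 17462²·(1 − 1087/17462)·427/1087 = 1.1232427 × 10^8.
65+: 1403²·(1 − 141/1403)·96.5/141 = 1.211784 × 10^6.
Sum = 2.0014274 × 10^8.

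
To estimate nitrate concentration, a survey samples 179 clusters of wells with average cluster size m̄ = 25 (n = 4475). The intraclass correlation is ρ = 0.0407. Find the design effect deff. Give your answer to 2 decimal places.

1.98

deff = 1 + (25 − 1)·0.0407 = 1 + 0.9768 = 1.9768.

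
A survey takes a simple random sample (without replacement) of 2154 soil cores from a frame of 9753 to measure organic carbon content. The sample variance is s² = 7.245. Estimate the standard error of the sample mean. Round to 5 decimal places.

0.05119

Under SRS without replacement, Var(ȳ) = (1 − f)·s²/n with f = n/N = 2154/9753 = 0.22085512.
Var(ȳ) = (1 − 0.22085512)·7.245/2154 = 0.77914488·0.0033635097 = 0.0026206614.
SE(ȳ) = √(0.0026206614) = 0.05119.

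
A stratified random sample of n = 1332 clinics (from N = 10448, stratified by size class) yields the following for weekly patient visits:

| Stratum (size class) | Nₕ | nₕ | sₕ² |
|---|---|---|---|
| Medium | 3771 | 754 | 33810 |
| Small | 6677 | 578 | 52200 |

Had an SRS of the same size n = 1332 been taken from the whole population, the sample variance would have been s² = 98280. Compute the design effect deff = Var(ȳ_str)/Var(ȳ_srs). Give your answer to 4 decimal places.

0.5959

Var(ȳ_str) = Σ Wₕ²(1−fₕ)sₕ²/nₕ with Wₕ = Nₕ/10448:
  Medium: (3771/10448)²·(1−754/3771)·33810/754 = 4.6734687
  Small: (6677/10448)²·(1−578/6677)·52200/578 = 33.69119
  → Var(ȳ_str) = 38.364659.
Var(ȳ_srs) = (1 − 1332/10448)·98280/1332 = 64.377199.
deff = 38.364659 / 64.377199 = 0.5959.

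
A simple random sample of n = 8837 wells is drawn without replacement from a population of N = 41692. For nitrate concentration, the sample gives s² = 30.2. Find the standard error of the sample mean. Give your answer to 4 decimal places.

Under SRS without replacement, Var(ȳ) = (1 − f)·s²/n with f = n/N = 8837/41692 = 0.21195913.
Var(ȳ) = (1 − 0.21195913)·30.2/8837 = 0.78804087·0.0034174494 = 0.0026930898.
SE(ȳ) = √(0.0026930898) = 0.0519.

0.0519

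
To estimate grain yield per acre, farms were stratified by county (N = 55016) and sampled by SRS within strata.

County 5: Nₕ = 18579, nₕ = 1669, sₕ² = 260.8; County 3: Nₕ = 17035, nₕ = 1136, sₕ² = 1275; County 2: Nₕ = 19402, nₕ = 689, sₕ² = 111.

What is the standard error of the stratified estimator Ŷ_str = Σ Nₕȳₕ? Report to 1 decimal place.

20287.0

Var(Ŷ_str) = Σₕ Nₕ²(1 − fₕ)sₕ²/nₕ.
County 5: 18579²·(1 − 1669/18579)·260.8/1669 = 4.9092731 × 10^7.
County 3: 17035²·(1 − 1136/17035)·1275/1136 = 3.0397915 × 10^8.
County 2: 19402²·(1 − 689/19402)·111/689 = 5.8491623 × 10^7.
Sum = 4.115635 × 10^8.
SE = √(4.115635 × 10^8) = 20287.0.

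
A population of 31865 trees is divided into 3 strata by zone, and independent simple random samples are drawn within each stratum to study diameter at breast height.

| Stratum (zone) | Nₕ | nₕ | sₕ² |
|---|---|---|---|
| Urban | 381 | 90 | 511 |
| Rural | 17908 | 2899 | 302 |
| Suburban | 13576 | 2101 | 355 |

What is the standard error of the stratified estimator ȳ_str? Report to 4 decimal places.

Var(ȳ_str) = Σₕ Wₕ²(1 − fₕ)sₕ²/nₕ with Wₕ = Nₕ/N, N = 31865.
Urban: Wₕ = 0.01195669; term = 0.01195669²·(1 − 0.23622047)·511/90 = 6.1996691 × 10^-4.
Rural: Wₕ = 0.56199592; term = 0.56199592²·(1 − 0.16188296)·302/2899 = 0.027575902.
Suburban: Wₕ = 0.42604739; term = 0.42604739²·(1 − 0.15475840)·355/2101 = 0.025923819.
Sum = 0.054119688.
SE = √(0.054119688) = 0.2326.

0.2326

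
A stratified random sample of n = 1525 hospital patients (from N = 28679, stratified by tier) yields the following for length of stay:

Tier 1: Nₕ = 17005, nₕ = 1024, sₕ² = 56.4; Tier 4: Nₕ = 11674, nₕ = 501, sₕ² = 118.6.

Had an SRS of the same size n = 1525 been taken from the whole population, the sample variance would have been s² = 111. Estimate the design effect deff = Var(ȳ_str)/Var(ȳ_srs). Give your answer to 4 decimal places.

0.8088

Var(ȳ_str) = Σ Wₕ²(1−fₕ)sₕ²/nₕ with Wₕ = Nₕ/28679:
  Tier 1: (17005/28679)²·(1−1024/17005)·56.4/1024 = 0.018198338
  Tier 4: (11674/28679)²·(1−501/11674)·118.6/501 = 0.037541225
  → Var(ȳ_str) = 0.055739563.
Var(ȳ_srs) = (1 − 1525/28679)·111/1525 = 0.068916457.
deff = 0.055739563 / 0.068916457 = 0.8088.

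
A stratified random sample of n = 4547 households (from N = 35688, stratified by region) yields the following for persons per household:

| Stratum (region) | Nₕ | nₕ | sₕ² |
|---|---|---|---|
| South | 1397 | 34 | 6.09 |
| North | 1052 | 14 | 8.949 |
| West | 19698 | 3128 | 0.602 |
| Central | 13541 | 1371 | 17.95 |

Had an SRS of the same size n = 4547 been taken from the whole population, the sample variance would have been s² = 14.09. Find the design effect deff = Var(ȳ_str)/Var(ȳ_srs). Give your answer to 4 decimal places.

0.9465

Var(ȳ_str) = Σ Wₕ²(1−fₕ)sₕ²/nₕ with Wₕ = Nₕ/35688:
  South: (1397/35688)²·(1−34/1397)·6.09/34 = 2.6778498 × 10^-4
  North: (1052/35688)²·(1−14/1052)·8.949/14 = 5.4804364 × 10^-4
  West: (19698/35688)²·(1−3128/19698)·0.602/3128 = 4.9320784 × 10^-5
  Central: (13541/35688)²·(1−1371/13541)·17.95/1371 = 0.0016940409
  → Var(ȳ_str) = 0.0025591903.
Var(ȳ_srs) = (1 − 4547/35688)·14.09/4547 = 0.0027039358.
deff = 0.0025591903 / 0.0027039358 = 0.9465.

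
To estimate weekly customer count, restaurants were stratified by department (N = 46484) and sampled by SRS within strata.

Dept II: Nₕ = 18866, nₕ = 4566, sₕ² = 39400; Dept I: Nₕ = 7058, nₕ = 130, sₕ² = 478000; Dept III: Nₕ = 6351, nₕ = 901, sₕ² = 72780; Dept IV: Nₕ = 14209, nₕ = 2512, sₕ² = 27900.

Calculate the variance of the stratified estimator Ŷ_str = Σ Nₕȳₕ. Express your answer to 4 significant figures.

1.868 × 10^11

Var(Ŷ_str) = Σₕ Nₕ²(1 − fₕ)sₕ²/nₕ.
Dept II: 18866²·(1 − 4566/18866)·39400/4566 = 2.3279636 × 10^9.
Dept I: 7058²·(1 − 130/7058)·478000/130 = 1.7979354 × 10^11.
Dept III: 6351²·(1 − 901/6351)·72780/901 = 2.7959273 × 10^9.
Dept IV: 14209²·(1 − 2512/14209)·27900/2512 = 1.8459612 × 10^9.
Sum = 1.8676339 × 10^11.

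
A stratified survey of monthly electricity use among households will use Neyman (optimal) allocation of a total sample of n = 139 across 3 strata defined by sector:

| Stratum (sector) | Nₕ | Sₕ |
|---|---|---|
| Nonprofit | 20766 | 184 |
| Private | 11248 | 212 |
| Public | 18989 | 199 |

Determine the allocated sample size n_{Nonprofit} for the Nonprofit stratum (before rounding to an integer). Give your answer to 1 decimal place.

53.2

Neyman allocation: nₕ = n·NₕSₕ / Σⱼ NⱼSⱼ.
Σ NⱼSⱼ = 20766·184 + 11248·212 + 18989·199 = 9.984331 × 10^6.
n_{Nonprofit} = 139·20766·184 / (9.984331 × 10^6) = 53.2.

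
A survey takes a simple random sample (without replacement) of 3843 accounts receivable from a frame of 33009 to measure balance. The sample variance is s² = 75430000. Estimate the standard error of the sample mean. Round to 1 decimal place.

131.7

Under SRS without replacement, Var(ȳ) = (1 − f)·s²/n with f = n/N = 3843/33009 = 0.11642279.
Var(ȳ) = (1 − 0.11642279)·75430000/3843 = 0.88357721·19627.895 = 17342.761.
SE(ȳ) = √(17342.761) = 131.7.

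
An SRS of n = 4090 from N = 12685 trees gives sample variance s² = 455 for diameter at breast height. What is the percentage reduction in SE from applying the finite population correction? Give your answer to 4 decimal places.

f = n/N = 4090/12685 = 0.32242806.
SE_no-fpc = √(s²/n) = 0.33353702; SE_fpc = √((1−f)s²/n) = 0.27455019.
Ratio = √(1−f) = 0.82314758. Reduction = 100·(1 − 0.82314758) = 17.6852%.

17.6852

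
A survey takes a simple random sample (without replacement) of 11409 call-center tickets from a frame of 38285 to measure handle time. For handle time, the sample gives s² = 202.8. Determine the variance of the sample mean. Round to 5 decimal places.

Under SRS without replacement, Var(ȳ) = (1 − f)·s²/n with f = n/N = 11409/38285 = 0.29800183.
Var(ȳ) = (1 − 0.29800183)·202.8/11409 = 0.70199817·0.01777544 = 0.012478327.

0.01248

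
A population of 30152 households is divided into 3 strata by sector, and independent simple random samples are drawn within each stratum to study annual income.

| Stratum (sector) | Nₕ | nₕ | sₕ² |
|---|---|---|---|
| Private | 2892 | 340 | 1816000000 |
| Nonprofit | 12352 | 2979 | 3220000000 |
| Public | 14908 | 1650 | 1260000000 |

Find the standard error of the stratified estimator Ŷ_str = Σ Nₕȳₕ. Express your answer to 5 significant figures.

Var(Ŷ_str) = Σₕ Nₕ²(1 − fₕ)sₕ²/nₕ.
Private: 2892²·(1 − 340/2892)·1816000000/340 = 3.9419933 × 10^13.
Nonprofit: 12352²·(1 − 2979/12352)·3220000000/2979 = 1.2514147 × 10^14.
Public: 14908²·(1 − 1650/14908)·1260000000/1650 = 1.5093293 × 10^14.
Sum = 3.1549433 × 10^14.
SE = √(3.1549433 × 10^14) = 1.7762 × 10^7.

1.7762 × 10^7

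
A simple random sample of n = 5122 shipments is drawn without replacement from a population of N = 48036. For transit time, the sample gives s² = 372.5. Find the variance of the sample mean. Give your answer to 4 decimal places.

Under SRS without replacement, Var(ȳ) = (1 − f)·s²/n with f = n/N = 5122/48036 = 0.10662836.
Var(ȳ) = (1 − 0.10662836)·372.5/5122 = 0.89337164·0.072725498 = 0.064970897.

0.0650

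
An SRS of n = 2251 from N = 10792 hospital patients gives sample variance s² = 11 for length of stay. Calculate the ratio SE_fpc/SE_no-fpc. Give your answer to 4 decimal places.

f = n/N = 2251/10792 = 0.20858043.
SE_no-fpc = √(s²/n) = 0.069905057; SE_fpc = √((1−f)s²/n) = 0.062188773.
Ratio = √(1−f) = 0.88961765.

0.8896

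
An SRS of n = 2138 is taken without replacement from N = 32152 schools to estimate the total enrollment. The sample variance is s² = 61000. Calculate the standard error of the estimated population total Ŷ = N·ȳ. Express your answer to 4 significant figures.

165900

Var(Ŷ) = N²·Var(ȳ) = N²·(1 − n/N)·s²/n.
f = 2138/32152 = 0.06649664; Var(ȳ) = 0.93350336·61000/2138 = 26.6341.
Var(Ŷ) = 32152² · 26.6341 = 2.753303 × 10^10.
SE(Ŷ) = √(2.753303 × 10^10) = 165900.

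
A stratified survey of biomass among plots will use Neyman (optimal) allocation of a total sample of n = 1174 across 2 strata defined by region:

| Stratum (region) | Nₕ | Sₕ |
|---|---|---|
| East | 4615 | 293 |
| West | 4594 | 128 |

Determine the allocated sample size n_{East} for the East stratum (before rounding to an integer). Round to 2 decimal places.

Neyman allocation: nₕ = n·NₕSₕ / Σⱼ NⱼSⱼ.
Σ NⱼSⱼ = 4615·293 + 4594·128 = 1.940227 × 10^6.
n_{East} = 1174·4615·293 / (1.940227 × 10^6) = 818.19.

818.19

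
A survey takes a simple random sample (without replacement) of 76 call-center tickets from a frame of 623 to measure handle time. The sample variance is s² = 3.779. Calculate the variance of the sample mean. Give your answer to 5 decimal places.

0.04366

Under SRS without replacement, Var(ȳ) = (1 − f)·s²/n with f = n/N = 76/623 = 0.12199037.
Var(ȳ) = (1 − 0.12199037)·3.779/76 = 0.87800963·0.049723684 = 0.043657874.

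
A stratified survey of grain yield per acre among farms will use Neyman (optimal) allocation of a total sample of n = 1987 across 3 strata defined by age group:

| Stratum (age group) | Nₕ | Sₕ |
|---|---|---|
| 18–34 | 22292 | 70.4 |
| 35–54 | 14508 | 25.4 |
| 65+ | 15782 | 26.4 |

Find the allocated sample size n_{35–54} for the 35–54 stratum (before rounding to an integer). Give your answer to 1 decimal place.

Neyman allocation: nₕ = n·NₕSₕ / Σⱼ NⱼSⱼ.
Σ NⱼSⱼ = 22292·70.4 + 14508·25.4 + 15782·26.4 = 2.3545048 × 10^6.
n_{35–54} = 1987·14508·25.4 / (2.3545048 × 10^6) = 311.0.

311.0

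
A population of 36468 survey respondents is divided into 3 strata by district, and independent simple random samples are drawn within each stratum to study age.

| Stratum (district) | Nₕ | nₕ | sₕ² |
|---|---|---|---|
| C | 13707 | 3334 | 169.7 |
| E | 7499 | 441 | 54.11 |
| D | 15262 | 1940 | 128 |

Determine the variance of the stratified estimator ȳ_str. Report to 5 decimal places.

Var(ȳ_str) = Σₕ Wₕ²(1 − fₕ)sₕ²/nₕ with Wₕ = Nₕ/N, N = 36468.
C: Wₕ = 0.37586377; term = 0.37586377²·(1 − 0.24323338)·169.7/3334 = 0.005441757.
E: Wₕ = 0.20563234; term = 0.20563234²·(1 − 0.05880784)·54.11/441 = 0.0048831499.
D: Wₕ = 0.41850389; term = 0.41850389²·(1 − 0.12711309)·128/1940 = 0.010087074.
Sum = 0.020411981.

0.02041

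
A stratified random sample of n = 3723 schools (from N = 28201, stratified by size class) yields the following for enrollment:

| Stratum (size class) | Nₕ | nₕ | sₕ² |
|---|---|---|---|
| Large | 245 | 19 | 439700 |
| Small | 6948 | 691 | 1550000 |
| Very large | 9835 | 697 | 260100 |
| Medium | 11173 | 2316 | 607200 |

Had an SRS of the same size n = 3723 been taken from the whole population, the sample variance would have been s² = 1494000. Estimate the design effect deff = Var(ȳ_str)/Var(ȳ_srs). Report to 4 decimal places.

0.5714

Var(ȳ_str) = Σ Wₕ²(1−fₕ)sₕ²/nₕ with Wₕ = Nₕ/28201:
  Large: (245/28201)²·(1−19/245)·439700/19 = 1.611196
  Small: (6948/28201)²·(1−691/6948)·1550000/691 = 122.61698
  Very large: (9835/28201)²·(1−697/9835)·260100/697 = 42.170046
  Medium: (11173/28201)²·(1−2316/11173)·607200/2316 = 32.622755
  → Var(ȳ_str) = 199.02098.
Var(ȳ_srs) = (1 − 3723/28201)·1494000/3723 = 348.31244.
deff = 199.02098 / 348.31244 = 0.5714.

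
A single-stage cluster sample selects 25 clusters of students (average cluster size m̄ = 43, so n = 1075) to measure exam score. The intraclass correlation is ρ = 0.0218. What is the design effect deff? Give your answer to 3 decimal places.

deff = 1 + (43 − 1)·0.0218 = 1 + 0.9156 = 1.9156.

1.916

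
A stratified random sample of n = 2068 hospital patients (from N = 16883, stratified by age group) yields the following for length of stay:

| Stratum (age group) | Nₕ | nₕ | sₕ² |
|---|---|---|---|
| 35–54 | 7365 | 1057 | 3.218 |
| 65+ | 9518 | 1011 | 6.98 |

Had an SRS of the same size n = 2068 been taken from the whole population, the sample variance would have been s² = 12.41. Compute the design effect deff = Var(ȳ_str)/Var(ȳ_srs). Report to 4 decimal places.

0.4667

Var(ȳ_str) = Σ Wₕ²(1−fₕ)sₕ²/nₕ with Wₕ = Nₕ/16883:
  35–54: (7365/16883)²·(1−1057/7365)·3.218/1057 = 4.9622227 × 10^-4
  65+: (9518/16883)²·(1−1011/9518)·6.98/1011 = 0.0019612238
  → Var(ȳ_str) = 0.0024574461.
Var(ȳ_srs) = (1 − 2068/16883)·12.41/2068 = 0.0052659082.
deff = 0.0024574461 / 0.0052659082 = 0.4667.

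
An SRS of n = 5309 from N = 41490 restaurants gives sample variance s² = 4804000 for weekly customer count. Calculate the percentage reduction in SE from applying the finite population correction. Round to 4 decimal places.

6.6168

f = n/N = 5309/41490 = 0.12795854.
SE_no-fpc = √(s²/n) = 30.081199; SE_fpc = √((1−f)s²/n) = 28.090774.
Ratio = √(1−f) = 0.93383160. Reduction = 100·(1 − 0.93383160) = 6.6168%.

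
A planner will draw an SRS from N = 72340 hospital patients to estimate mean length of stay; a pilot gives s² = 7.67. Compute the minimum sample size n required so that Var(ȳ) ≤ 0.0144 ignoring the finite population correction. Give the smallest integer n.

533

Without fpc, n₀ = s²/D = 7.67/0.0144 = 532.6389.
Rounding up, n = 533.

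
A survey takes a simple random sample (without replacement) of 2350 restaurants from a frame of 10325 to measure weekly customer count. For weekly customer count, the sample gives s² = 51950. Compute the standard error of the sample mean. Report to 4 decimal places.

Under SRS without replacement, Var(ȳ) = (1 − f)·s²/n with f = n/N = 2350/10325 = 0.22760291.
Var(ȳ) = (1 − 0.22760291)·51950/2350 = 0.77239709·22.106383 = 17.074906.
SE(ȳ) = √(17.074906) = 4.1322.

4.1322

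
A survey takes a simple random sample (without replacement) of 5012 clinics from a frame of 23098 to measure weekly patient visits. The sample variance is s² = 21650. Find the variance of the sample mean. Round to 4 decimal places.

Under SRS without replacement, Var(ȳ) = (1 − f)·s²/n with f = n/N = 5012/23098 = 0.21698848.
Var(ȳ) = (1 − 0.21698848)·21650/5012 = 0.78301152·4.3196329 = 3.3823223.

3.3823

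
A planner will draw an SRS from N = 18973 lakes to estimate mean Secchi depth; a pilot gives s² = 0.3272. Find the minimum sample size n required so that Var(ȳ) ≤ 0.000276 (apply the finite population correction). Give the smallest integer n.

Without fpc, n₀ = s²/D = 0.3272/0.000276 = 1185.5072.
With fpc, (1 − n/N)·s²/n ≤ D requires n ≥ n₀/(1 + n₀/N) = 1185.5072/(1 + 1185.5072/18973) = 1115.7884.
Rounding up, n = 1116.

1116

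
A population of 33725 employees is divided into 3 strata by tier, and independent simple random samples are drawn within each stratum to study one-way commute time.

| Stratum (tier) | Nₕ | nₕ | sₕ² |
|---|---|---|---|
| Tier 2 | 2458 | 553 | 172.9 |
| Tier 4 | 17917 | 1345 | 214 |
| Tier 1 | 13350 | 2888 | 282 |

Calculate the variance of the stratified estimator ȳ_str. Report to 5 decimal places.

0.05481

Var(ȳ_str) = Σₕ Wₕ²(1 − fₕ)sₕ²/nₕ with Wₕ = Nₕ/N, N = 33725.
Tier 2: Wₕ = 0.07288362; term = 0.07288362²·(1 − 0.22497966)·172.9/553 = 0.0012871904.
Tier 4: Wₕ = 0.53126761; term = 0.53126761²·(1 − 0.07506837)·214/1345 = 0.041536298.
Tier 1: Wₕ = 0.39584878; term = 0.39584878²·(1 − 0.21632959)·282/2888 = 0.011990685.
Sum = 0.054814173.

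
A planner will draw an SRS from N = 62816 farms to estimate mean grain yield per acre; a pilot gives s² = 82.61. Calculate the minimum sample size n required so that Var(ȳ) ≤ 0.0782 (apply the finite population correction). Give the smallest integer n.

Without fpc, n₀ = s²/D = 82.61/0.0782 = 1056.3939.
With fpc, (1 − n/N)·s²/n ≤ D requires n ≥ n₀/(1 + n₀/N) = 1056.3939/(1 + 1056.3939/62816) = 1038.9221.
Rounding up, n = 1039.

1039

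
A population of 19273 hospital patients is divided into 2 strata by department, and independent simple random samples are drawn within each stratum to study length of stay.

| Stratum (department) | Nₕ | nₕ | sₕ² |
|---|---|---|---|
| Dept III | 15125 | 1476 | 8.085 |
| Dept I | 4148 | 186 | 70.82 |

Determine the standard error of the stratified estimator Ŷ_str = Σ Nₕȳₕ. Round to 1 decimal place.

Var(Ŷ_str) = Σₕ Nₕ²(1 − fₕ)sₕ²/nₕ.
Dept III: 15125²·(1 − 1476/15125)·8.085/1476 = 1.1308106 × 10^6.
Dept I: 4148²·(1 − 186/4148)·70.82/186 = 6.2574328 × 10^6.
Sum = 7.3882434 × 10^6.
SE = √(7.3882434 × 10^6) = 2718.1.

2718.1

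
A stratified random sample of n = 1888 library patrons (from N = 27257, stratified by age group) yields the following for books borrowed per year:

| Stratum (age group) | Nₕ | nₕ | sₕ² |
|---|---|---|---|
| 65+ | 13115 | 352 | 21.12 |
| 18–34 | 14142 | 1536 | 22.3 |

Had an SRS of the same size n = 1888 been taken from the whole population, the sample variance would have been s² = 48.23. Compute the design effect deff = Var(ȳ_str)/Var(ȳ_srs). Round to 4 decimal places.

Var(ȳ_str) = Σ Wₕ²(1−fₕ)sₕ²/nₕ with Wₕ = Nₕ/27257:
  65+: (13115/27257)²·(1−352/13115)·21.12/352 = 0.013518117
  18–34: (14142/27257)²·(1−1536/14142)·22.3/1536 = 0.0034837395
  → Var(ȳ_str) = 0.017001857.
Var(ȳ_srs) = (1 − 1888/27257)·48.23/1888 = 0.023776097.
deff = 0.017001857 / 0.023776097 = 0.7151.

0.7151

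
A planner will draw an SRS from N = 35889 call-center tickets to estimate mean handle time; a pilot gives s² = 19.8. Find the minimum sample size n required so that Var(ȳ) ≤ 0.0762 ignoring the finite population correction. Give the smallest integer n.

260

Without fpc, n₀ = s²/D = 19.8/0.0762 = 259.8425.
Rounding up, n = 260.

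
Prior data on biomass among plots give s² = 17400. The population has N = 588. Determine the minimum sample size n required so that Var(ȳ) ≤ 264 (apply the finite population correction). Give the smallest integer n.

Without fpc, n₀ = s²/D = 17400/264 = 65.9091.
With fpc, (1 − n/N)·s²/n ≤ D requires n ≥ n₀/(1 + n₀/N) = 65.9091/(1 + 65.9091/588) = 59.2660.
Rounding up, n = 60.

60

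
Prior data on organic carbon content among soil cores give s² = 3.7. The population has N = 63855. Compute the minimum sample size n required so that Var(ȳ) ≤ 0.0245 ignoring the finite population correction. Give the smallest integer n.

Without fpc, n₀ = s²/D = 3.7/0.0245 = 151.0204.
Rounding up, n = 152.

152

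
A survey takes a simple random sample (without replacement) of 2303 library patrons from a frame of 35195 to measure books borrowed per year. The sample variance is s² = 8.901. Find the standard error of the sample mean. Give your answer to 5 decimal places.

0.06010

Under SRS without replacement, Var(ȳ) = (1 − f)·s²/n with f = n/N = 2303/35195 = 0.06543543.
Var(ȳ) = (1 − 0.06543543)·8.901/2303 = 0.93456457·0.0038649587 = 0.0036120535.
SE(ȳ) = √(0.0036120535) = 0.06010.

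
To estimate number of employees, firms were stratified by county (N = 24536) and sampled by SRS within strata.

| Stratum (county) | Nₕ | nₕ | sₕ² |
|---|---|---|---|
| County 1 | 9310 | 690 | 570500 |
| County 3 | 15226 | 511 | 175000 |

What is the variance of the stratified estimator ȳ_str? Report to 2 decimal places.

Var(ȳ_str) = Σₕ Wₕ²(1 − fₕ)sₕ²/nₕ with Wₕ = Nₕ/N, N = 24536.
County 1: Wₕ = 0.37944245; term = 0.37944245²·(1 − 0.07411386)·570500/690 = 110.21888.
County 3: Wₕ = 0.62055755; term = 0.62055755²·(1 − 0.03356101)·175000/511 = 127.45466.
Sum = 237.67354.

237.67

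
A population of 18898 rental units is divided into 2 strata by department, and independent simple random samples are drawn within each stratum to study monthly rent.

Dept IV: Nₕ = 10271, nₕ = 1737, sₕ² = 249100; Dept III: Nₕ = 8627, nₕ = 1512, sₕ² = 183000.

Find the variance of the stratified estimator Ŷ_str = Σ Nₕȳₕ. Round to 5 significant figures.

1.9999 × 10^10

Var(Ŷ_str) = Σₕ Nₕ²(1 − fₕ)sₕ²/nₕ.
Dept IV: 10271²·(1 − 1737/10271)·249100/1737 = 1.2570116 × 10^10.
Dept III: 8627²·(1 − 1512/8627)·183000/1512 = 7.4290623 × 10^9.
Sum = 1.9999178 × 10^10.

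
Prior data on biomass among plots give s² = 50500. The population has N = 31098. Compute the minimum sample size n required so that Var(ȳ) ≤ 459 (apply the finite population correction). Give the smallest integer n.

110

Without fpc, n₀ = s²/D = 50500/459 = 110.0218.
With fpc, (1 − n/N)·s²/n ≤ D requires n ≥ n₀/(1 + n₀/N) = 110.0218/(1 + 110.0218/31098) = 109.6339.
Rounding up, n = 110.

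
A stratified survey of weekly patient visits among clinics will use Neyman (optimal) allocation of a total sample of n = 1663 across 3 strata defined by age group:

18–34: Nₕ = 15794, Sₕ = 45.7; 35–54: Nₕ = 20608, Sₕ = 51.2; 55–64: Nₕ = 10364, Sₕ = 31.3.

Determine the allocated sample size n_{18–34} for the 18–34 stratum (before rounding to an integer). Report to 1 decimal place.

Neyman allocation: nₕ = n·NₕSₕ / Σⱼ NⱼSⱼ.
Σ NⱼSⱼ = 15794·45.7 + 20608·51.2 + 10364·31.3 = 2.1013086 × 10^6.
n_{18–34} = 1663·15794·45.7 / (2.1013086 × 10^6) = 571.2.

571.2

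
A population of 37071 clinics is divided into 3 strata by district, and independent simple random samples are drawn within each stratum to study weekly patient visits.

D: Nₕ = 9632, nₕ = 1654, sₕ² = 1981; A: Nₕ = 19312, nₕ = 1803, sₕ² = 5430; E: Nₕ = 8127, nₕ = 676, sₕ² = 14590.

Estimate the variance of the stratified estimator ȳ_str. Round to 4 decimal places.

1.7590

Var(ȳ_str) = Σₕ Wₕ²(1 − fₕ)sₕ²/nₕ with Wₕ = Nₕ/N, N = 37071.
D: Wₕ = 0.25982574; term = 0.25982574²·(1 − 0.17171927)·1981/1654 = 0.066971631.
A: Wₕ = 0.52094629; term = 0.52094629²·(1 − 0.09336164)·5430/1803 = 0.74101005.
E: Wₕ = 0.21922797; term = 0.21922797²·(1 − 0.08317953)·14590/676 = 0.95100941.
Sum = 1.7589911.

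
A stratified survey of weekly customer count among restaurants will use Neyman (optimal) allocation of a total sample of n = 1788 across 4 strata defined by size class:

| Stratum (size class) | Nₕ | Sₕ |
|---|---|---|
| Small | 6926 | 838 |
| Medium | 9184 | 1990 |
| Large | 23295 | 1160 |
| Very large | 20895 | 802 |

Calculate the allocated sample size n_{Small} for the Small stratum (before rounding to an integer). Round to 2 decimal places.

Neyman allocation: nₕ = n·NₕSₕ / Σⱼ NⱼSⱼ.
Σ NⱼSⱼ = 6926·838 + 9184·1990 + 23295·1160 + 20895·802 = 6.7860138 × 10^7.
n_{Small} = 1788·6926·838 / (6.7860138 × 10^7) = 152.93.

152.93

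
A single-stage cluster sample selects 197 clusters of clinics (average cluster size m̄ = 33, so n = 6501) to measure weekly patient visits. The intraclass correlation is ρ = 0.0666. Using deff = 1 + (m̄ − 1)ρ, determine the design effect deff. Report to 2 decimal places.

3.13

deff = 1 + (33 − 1)·0.0666 = 1 + 2.1312 = 3.1312.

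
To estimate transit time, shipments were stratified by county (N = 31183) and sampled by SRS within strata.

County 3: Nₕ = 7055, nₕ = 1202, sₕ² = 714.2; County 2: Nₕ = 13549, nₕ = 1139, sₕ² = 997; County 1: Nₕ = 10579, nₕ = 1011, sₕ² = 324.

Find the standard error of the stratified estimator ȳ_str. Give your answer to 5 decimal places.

Var(ȳ_str) = Σₕ Wₕ²(1 − fₕ)sₕ²/nₕ with Wₕ = Nₕ/N, N = 31183.
County 3: Wₕ = 0.22624507; term = 0.22624507²·(1 − 0.17037562)·714.2/1202 = 0.025232201.
County 2: Wₕ = 0.43449957; term = 0.43449957²·(1 − 0.08406524)·997/1139 = 0.15136124.
County 1: Wₕ = 0.33925536; term = 0.33925536²·(1 − 0.09556669)·324/1011 = 0.033359832.
Sum = 0.20995327.
SE = √(0.20995327) = 0.45821.

0.45821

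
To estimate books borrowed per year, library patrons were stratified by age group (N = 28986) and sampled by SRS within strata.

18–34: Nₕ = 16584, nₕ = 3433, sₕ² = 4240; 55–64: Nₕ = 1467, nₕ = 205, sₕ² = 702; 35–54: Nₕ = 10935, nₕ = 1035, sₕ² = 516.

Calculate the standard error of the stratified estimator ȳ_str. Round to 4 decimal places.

Var(ȳ_str) = Σₕ Wₕ²(1 − fₕ)sₕ²/nₕ with Wₕ = Nₕ/N, N = 28986.
18–34: Wₕ = 0.57213827; term = 0.57213827²·(1 − 0.20700675)·4240/3433 = 0.32060002.
55–64: Wₕ = 0.05061064; term = 0.05061064²·(1 − 0.13974097)·702/205 = 0.0075456411.
35–54: Wₕ = 0.37725109; term = 0.37725109²·(1 − 0.09465021)·516/1035 = 0.064237223.
Sum = 0.39238288.
SE = √(0.39238288) = 0.6264.

0.6264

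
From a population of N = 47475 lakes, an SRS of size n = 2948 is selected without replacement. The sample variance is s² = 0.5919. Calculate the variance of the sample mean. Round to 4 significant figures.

1.883 × 10^-4

Under SRS without replacement, Var(ȳ) = (1 − f)·s²/n with f = n/N = 2948/47475 = 0.06209584.
Var(ȳ) = (1 − 0.06209584)·0.5919/2948 = 0.93790416·2.0078019 × 10^-4 = 1.8831258 × 10^-4.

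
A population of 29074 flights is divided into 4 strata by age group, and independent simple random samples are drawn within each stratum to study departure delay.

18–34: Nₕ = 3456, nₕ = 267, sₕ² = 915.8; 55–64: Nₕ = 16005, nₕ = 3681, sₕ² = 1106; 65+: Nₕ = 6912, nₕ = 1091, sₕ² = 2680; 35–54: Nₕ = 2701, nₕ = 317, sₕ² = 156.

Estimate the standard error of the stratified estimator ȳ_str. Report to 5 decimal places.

0.48529

Var(ȳ_str) = Σₕ Wₕ²(1 − fₕ)sₕ²/nₕ with Wₕ = Nₕ/N, N = 29074.
18–34: Wₕ = 0.11886909; term = 0.11886909²·(1 − 0.07725694)·915.8/267 = 0.044720645.
55–64: Wₕ = 0.55049185; term = 0.55049185²·(1 − 0.22999063)·1106/3681 = 0.070111152.
65+: Wₕ = 0.23773819; term = 0.23773819²·(1 − 0.15784144)·2680/1091 = 0.1169235.
35–54: Wₕ = 0.09290087; term = 0.09290087²·(1 − 0.11736394)·156/317 = 0.003748751.
Sum = 0.23550405.
SE = √(0.23550405) = 0.48529.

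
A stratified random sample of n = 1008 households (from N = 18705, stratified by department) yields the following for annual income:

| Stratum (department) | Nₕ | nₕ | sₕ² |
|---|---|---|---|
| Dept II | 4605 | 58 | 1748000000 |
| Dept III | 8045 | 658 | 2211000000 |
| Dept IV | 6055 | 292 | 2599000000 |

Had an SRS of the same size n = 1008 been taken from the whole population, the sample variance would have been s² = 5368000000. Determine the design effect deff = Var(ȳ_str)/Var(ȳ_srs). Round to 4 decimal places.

Var(ȳ_str) = Σ Wₕ²(1−fₕ)sₕ²/nₕ with Wₕ = Nₕ/18705:
  Dept II: (4605/18705)²·(1−58/4605)·1748000000/58 = 1.8036514 × 10^6
  Dept III: (8045/18705)²·(1−658/8045)·2211000000/658 = 570744.28
  Dept IV: (6055/18705)²·(1−292/6055)·2599000000/292 = 887709.3
  → Var(ȳ_str) = 3.262105 × 10^6.
Var(ȳ_srs) = (1 − 1008/18705)·5368000000/1008 = 5.0384147 × 10^6.
deff = (3.262105 × 10^6) / (5.0384147 × 10^6) = 0.6474.

0.6474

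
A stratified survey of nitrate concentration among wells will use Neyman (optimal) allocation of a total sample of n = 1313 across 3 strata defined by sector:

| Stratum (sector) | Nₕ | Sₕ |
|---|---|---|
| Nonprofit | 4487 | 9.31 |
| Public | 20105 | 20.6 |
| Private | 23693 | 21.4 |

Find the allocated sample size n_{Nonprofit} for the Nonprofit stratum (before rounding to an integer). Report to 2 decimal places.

Neyman allocation: nₕ = n·NₕSₕ / Σⱼ NⱼSⱼ.
Σ NⱼSⱼ = 4487·9.31 + 20105·20.6 + 23693·21.4 = 962967.17.
n_{Nonprofit} = 1313·4487·9.31 / 962967.17 = 56.96.

56.96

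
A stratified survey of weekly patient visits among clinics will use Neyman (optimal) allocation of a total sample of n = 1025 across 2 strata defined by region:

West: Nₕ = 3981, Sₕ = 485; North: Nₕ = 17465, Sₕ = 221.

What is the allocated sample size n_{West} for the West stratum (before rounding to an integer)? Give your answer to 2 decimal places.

341.77

Neyman allocation: nₕ = n·NₕSₕ / Σⱼ NⱼSⱼ.
Σ NⱼSⱼ = 3981·485 + 17465·221 = 5.79055 × 10^6.
n_{West} = 1025·3981·485 / (5.79055 × 10^6) = 341.77.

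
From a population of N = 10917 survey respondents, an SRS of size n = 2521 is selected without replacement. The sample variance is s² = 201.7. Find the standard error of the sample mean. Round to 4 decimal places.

Under SRS without replacement, Var(ȳ) = (1 − f)·s²/n with f = n/N = 2521/10917 = 0.23092425.
Var(ȳ) = (1 − 0.23092425)·201.7/2521 = 0.76907575·0.080007933 = 0.061532162.
SE(ȳ) = √(0.061532162) = 0.2481.

0.2481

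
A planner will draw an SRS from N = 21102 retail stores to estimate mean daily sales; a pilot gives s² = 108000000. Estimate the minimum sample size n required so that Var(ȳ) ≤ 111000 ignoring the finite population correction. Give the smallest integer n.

Without fpc, n₀ = s²/D = 108000000/111000 = 972.9730.
Rounding up, n = 973.

973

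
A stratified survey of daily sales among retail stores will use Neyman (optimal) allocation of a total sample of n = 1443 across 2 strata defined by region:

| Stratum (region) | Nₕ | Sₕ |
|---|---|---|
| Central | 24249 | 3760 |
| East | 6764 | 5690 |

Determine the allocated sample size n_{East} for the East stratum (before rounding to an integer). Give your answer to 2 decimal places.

428.32

Neyman allocation: nₕ = n·NₕSₕ / Σⱼ NⱼSⱼ.
Σ NⱼSⱼ = 24249·3760 + 6764·5690 = 1.296634 × 10^8.
n_{East} = 1443·6764·5690 / (1.296634 × 10^8) = 428.32.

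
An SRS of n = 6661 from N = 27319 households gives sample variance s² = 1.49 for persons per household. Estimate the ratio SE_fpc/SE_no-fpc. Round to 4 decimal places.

0.8696

f = n/N = 6661/27319 = 0.24382298.
SE_no-fpc = √(s²/n) = 0.014956274; SE_fpc = √((1−f)s²/n) = 0.013005743.
Ratio = √(1−f) = 0.86958439.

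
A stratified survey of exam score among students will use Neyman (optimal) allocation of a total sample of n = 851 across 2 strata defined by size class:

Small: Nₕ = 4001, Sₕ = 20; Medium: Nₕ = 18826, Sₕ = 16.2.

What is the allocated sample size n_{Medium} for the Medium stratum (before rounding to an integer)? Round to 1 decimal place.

Neyman allocation: nₕ = n·NₕSₕ / Σⱼ NⱼSⱼ.
Σ NⱼSⱼ = 4001·20 + 18826·16.2 = 385001.2.
n_{Medium} = 851·18826·16.2 / 385001.2 = 674.1.

674.1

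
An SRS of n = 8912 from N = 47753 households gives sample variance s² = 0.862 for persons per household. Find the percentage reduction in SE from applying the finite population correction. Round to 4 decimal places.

f = n/N = 8912/47753 = 0.18662702.
SE_no-fpc = √(s²/n) = 0.0098348116; SE_fpc = √((1−f)s²/n) = 0.0088697405.
Ratio = √(1−f) = 0.90187193. Reduction = 100·(1 − 0.90187193) = 9.8128%.

9.8128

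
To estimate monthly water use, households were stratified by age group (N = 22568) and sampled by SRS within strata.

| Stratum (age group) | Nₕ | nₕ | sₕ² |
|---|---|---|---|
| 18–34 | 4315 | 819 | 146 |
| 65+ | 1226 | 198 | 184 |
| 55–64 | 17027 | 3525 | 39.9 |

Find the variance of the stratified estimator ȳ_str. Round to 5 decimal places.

Var(ȳ_str) = Σₕ Wₕ²(1 − fₕ)sₕ²/nₕ with Wₕ = Nₕ/N, N = 22568.
18–34: Wₕ = 0.19119993; term = 0.19119993²·(1 − 0.18980301)·146/819 = 0.0052800135.
65+: Wₕ = 0.05432471; term = 0.05432471²·(1 − 0.16150082)·184/198 = 0.0022995882.
55–64: Wₕ = 0.75447536; term = 0.75447536²·(1 − 0.20702414)·39.9/3525 = 0.005109329.
Sum = 0.012688931.

0.01269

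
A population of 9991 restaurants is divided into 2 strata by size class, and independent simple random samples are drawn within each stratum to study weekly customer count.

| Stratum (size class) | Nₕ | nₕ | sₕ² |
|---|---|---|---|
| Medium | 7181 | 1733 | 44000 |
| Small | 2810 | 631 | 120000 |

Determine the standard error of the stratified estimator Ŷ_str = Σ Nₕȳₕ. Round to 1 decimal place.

46451.3

Var(Ŷ_str) = Σₕ Nₕ²(1 − fₕ)sₕ²/nₕ.
Medium: 7181²·(1 − 1733/7181)·44000/1733 = 9.9329017 × 10^8.
Small: 2810²·(1 − 631/2810)·120000/631 = 1.1644355 × 10^9.
Sum = 2.1577257 × 10^9.
SE = √(2.1577257 × 10^9) = 46451.3.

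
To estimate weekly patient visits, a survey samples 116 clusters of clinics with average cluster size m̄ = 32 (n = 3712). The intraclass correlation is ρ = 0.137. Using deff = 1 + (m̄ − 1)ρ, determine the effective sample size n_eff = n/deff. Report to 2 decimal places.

deff = 1 + (32 − 1)·0.137 = 1 + 4.247 = 5.247.
n_eff = 3712 / 5.247 = 707.45.

707.45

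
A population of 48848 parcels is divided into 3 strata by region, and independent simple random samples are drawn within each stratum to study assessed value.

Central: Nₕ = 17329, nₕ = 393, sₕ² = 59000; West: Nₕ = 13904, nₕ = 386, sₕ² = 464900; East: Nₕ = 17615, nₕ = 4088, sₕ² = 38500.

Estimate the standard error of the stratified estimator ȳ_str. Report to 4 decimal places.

10.6900

Var(ȳ_str) = Σₕ Wₕ²(1 − fₕ)sₕ²/nₕ with Wₕ = Nₕ/N, N = 48848.
Central: Wₕ = 0.35475352; term = 0.35475352²·(1 − 0.02267875)·59000/393 = 18.465039.
West: Wₕ = 0.28463806; term = 0.28463806²·(1 − 0.02776180)·464900/386 = 94.87043.
East: Wₕ = 0.36060842; term = 0.36060842²·(1 − 0.23207494)·38500/4088 = 0.94046017.
Sum = 114.27593.
SE = √(114.27593) = 10.6900.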